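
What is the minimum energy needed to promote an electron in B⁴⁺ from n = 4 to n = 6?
11.81050 eV

The energy levels of a hydrogen-like atom are E_n = -13.6057 Z² eV / n².

Energy at n = 4: E_4 = -13.6057 × 5² / 4² = -21.25890625 eV
Energy at n = 6: E_6 = -13.6057 × 5² / 6² = -9.44840278 eV

The excitation energy is the difference:
ΔE = E_6 - E_4
ΔE = -9.44840278 - (-21.25890625)
ΔE = 11.81050 eV

Since this is positive, energy must be absorbed (photon absorption).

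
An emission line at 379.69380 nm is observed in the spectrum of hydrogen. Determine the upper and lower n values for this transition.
n = 10 → n = 2

First, find the photon energy from the wavelength (hc = 1239.84 eV·nm):
E = hc/λ = 1239.84 eV·nm / 379.69380 nm = 3.2653680 eV

The energy levels of hydrogen satisfy E_n = -13.6057 / n² eV, so an emission n_i → n_f releases
ΔE = 13.6057 × (1/n_f² − 1/n_i²) eV.

Setting ΔE equal to the photon energy:
1/n_f² − 1/n_i² = 3.2653680 / 13.6057 = 0.24000000

Since 1/n_i² must be positive, we need 1/n_f² > 0.24000000, i.e. n_f ≤ 2. For each allowed n_f, solve n_i = (1/n_f² − 0.24000000)^(−1/2) and check whether it is a whole number:
  n_f = 1: 1/n_i² = 1.00000000 − 0.24000000 = 0.76000000 → n_i = 1.147  (not an integer) ✗
  n_f = 2: 1/n_i² = 0.25000000 − 0.24000000 = 0.01000000 → n_i = 10.000  → integer, n_i = 10 ✓

Only n_f = 2 gives an integer upper level, n_i = 10.

The transition is from n = 10 to n = 2 (emission).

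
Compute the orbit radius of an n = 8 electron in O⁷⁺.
0.42334 nm (or 4.23342 Å)

The Bohr radius formula is:
r_n = n² a₀ / Z

where a₀ = 0.05291772 nm is the Bohr radius.

For O⁷⁺ (Z = 8) at n = 8:
r_8 = 8² × 0.05291772 nm / 8
r_8 = 64 × 0.05291772 nm / 8
r_8 = 3.386734 nm / 8
r_8 = 0.42334 nm

The electron orbits at approximately 0.42334 nm from the nucleus.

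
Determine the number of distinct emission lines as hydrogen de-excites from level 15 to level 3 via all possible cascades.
78

The electron can occupy levels n = 3, 4, ..., 15 during de-excitation — that is m = 15 - 3 + 1 = 13 distinct levels.

The number of distinct spectral lines equals the number of ways to choose 2 of these m levels (each pair gives one possible emission transition):

Number of lines = m(m-1)/2 = 13×12/2 = 78

These correspond to all possible transitions between the 13 levels:
15 → 14, 15 → 13, 15 → 12, 15 → 11, 15 → 10, 15 → 9, 15 → 8, 15 → 7...

Each transition produces a photon with a unique energy (and thus wavelength). This count does not depend on Z.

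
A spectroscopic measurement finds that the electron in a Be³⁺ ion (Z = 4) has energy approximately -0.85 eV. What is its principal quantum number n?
n = 16

The exact energy levels follow E_n = -13.6057 Z² / n² eV with Z = 4.

The measured value (-0.85 eV) is reported to only 2 significant figures, so we must test candidate n values and see which one matches to that precision.

Candidate energies:
  n = 14:  E = -13.6057 × 4² / 14² = -1.11067 eV
  n = 15:  E = -13.6057 × 4² / 15² = -0.96752 eV
  n = 16:  E = -13.6057 × 4² / 16² = -0.85036 eV  ← matches
  n = 17:  E = -13.6057 × 4² / 17² = -0.75326 eV
  n = 18:  E = -13.6057 × 4² / 18² = -0.67189 eV

Checking against the measurement of -0.85 eV (2 sig figs), only n = 16 agrees:
E_16 = -0.85036 eV, which rounds to -0.85 eV ✓

Therefore n = 16.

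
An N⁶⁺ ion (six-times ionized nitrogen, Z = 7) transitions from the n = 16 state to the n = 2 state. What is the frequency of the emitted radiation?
3.967e+16 Hz

First, find the transition energy:
E_16 = -13.6057 × 7² / 16² = -2.6042160 eV
E_2 = -13.6057 × 7² / 2² = -166.6698250 eV
|ΔE| = |E_2 - E_16| = 164.0656090 eV

Convert to Joules: E = 164.0656090 eV × (1.602177 × 10⁻¹⁹ J/eV) = 2.62862e-17 J

Using E = hf:
f = E/h = 2.62862e-17 J / (6.62607 × 10⁻³⁴ J·s)
f = 3.967e+16 Hz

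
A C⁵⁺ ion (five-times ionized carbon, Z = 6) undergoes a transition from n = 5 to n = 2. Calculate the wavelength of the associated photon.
12.053772 nm

First, find the transition energy using E_n = -13.6057 Z² / n² eV:
E_5 = -13.6057 × 6² / 5² = -19.59220800 eV
E_2 = -13.6057 × 6² / 2² = -122.45130000 eV

Photon energy: |ΔE| = |E_2 - E_5| = 102.85909200 eV

Convert to wavelength using E = hc/λ with hc = 1239.84 eV·nm:
λ = hc/E = 1239.84 eV·nm / 102.85909200 eV
λ = 12.053772 nm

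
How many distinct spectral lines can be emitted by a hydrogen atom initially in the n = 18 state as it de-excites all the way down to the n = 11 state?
28

The electron can occupy levels n = 11, 12, ..., 18 during de-excitation — that is m = 18 - 11 + 1 = 8 distinct levels.

The number of distinct spectral lines equals the number of ways to choose 2 of these m levels (each pair gives one possible emission transition):

Number of lines = m(m-1)/2 = 8×7/2 = 28

These correspond to all possible transitions between the 8 levels:
18 → 17, 18 → 16, 18 → 15, 18 → 14, 18 → 13, 18 → 12, 18 → 11, 17 → 16...

Each transition produces a photon with a unique energy (and thus wavelength). This count does not depend on Z.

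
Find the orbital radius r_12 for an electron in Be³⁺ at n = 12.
1.9050 nm (or 19.0504 Å)

The Bohr radius formula is:
r_n = n² a₀ / Z

where a₀ = 0.0529177 nm is the Bohr radius.

For Be³⁺ (Z = 4) at n = 12:
r_12 = 12² × 0.0529177 nm / 4
r_12 = 144 × 0.0529177 nm / 4
r_12 = 7.62015 nm / 4
r_12 = 1.9050 nm

The electron orbits at approximately 1.9050 nm from the nucleus.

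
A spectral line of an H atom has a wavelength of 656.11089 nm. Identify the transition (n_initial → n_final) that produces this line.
n = 3 → n = 2

First, find the photon energy from the wavelength (hc = 1239.84 eV·nm):
E = hc/λ = 1239.84 eV·nm / 656.11089 nm = 1.8896806 eV

The energy levels of hydrogen satisfy E_n = -13.6057 / n² eV, so an emission n_i → n_f releases
ΔE = 13.6057 × (1/n_f² − 1/n_i²) eV.

Setting ΔE equal to the photon energy:
1/n_f² − 1/n_i² = 1.8896806 / 13.6057 = 0.13888889

Since 1/n_i² must be positive, we need 1/n_f² > 0.13888889, i.e. n_f ≤ 2. For each allowed n_f, solve n_i = (1/n_f² − 0.13888889)^(−1/2) and check whether it is a whole number:
  n_f = 1: 1/n_i² = 1.00000000 − 0.13888889 = 0.86111111 → n_i = 1.078  (not an integer) ✗
  n_f = 2: 1/n_i² = 0.25000000 − 0.13888889 = 0.11111111 → n_i = 3.000  → integer, n_i = 3 ✓

Only n_f = 2 gives an integer upper level, n_i = 3.

The transition is from n = 3 to n = 2 (emission).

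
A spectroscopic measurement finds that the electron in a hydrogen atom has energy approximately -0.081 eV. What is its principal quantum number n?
n = 13

The exact energy levels follow E_n = -13.6057 eV / n².

The measured value (-0.081 eV) is reported to only 2 significant figures, so we must test candidate n values and see which one matches to that precision.

Candidate energies:
  n = 11:  E = -13.6057/11² = -0.11244 eV
  n = 12:  E = -13.6057/12² = -0.09448 eV
  n = 13:  E = -13.6057/13² = -0.08051 eV  ← matches
  n = 14:  E = -13.6057/14² = -0.06942 eV
  n = 15:  E = -13.6057/15² = -0.06047 eV

Checking against the measurement of -0.081 eV (2 sig figs), only n = 13 agrees:
E_13 = -0.08051 eV, which rounds to -0.081 eV ✓

Therefore n = 13.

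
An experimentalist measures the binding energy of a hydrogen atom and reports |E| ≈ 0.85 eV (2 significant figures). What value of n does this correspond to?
n = 4

The exact energy levels follow E_n = -13.6057 eV / n².

The measured value (-0.85 eV) is reported to only 2 significant figures, so we must test candidate n values and see which one matches to that precision.

Candidate energies:
  n = 2:  E = -13.6057/2² = -3.40143 eV
  n = 3:  E = -13.6057/3² = -1.51174 eV
  n = 4:  E = -13.6057/4² = -0.85036 eV  ← matches
  n = 5:  E = -13.6057/5² = -0.54423 eV
  n = 6:  E = -13.6057/6² = -0.37794 eV

Checking against the measurement of -0.85 eV (2 sig figs), only n = 4 agrees:
E_4 = -0.85036 eV, which rounds to -0.85 eV ✓

Therefore n = 4.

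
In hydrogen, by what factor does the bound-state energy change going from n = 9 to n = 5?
3.2400

Using E_n = -13.6057 Z² / n² eV with Z = 1:

E_5 = -13.6057 / 5² = -13.6057 / 25 = -0.5442280000 eV
E_9 = -13.6057 / 9² = -13.6057 / 81 = -0.1679716049 eV

The ratio is:
E_5/E_9 = (-0.5442280000) / (-0.1679716049)
E_5/E_9 = (-13.6057/25) / (-13.6057/81)
E_5/E_9 = 81/25
E_5/E_9 = 3.2400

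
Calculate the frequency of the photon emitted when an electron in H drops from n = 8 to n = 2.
7.7106e+14 Hz

First, find the transition energy:
E_8 = -13.6057 / 8² = -0.2125891 eV
E_2 = -13.6057 / 2² = -3.4014250 eV
|ΔE| = |E_2 - E_8| = 3.1888359 eV

Convert to Joules: E = 3.1888359 eV × (1.602177 × 10⁻¹⁹ J/eV) = 5.109080e-19 J

Using E = hf:
f = E/h = 5.109080e-19 J / (6.62607 × 10⁻³⁴ J·s)
f = 7.7106e+14 Hz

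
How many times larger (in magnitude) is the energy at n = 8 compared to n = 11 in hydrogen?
1.890625

Using E_n = -13.6057 Z² / n² eV with Z = 1:

E_8 = -13.6057 / 8² = -13.6057 / 64 = -0.212589062500 eV
E_11 = -13.6057 / 11² = -13.6057 / 121 = -0.112443801653 eV

The ratio is:
E_8/E_11 = (-0.212589062500) / (-0.112443801653)
E_8/E_11 = (-13.6057/64) / (-13.6057/121)
E_8/E_11 = 121/64
E_8/E_11 = 1.890625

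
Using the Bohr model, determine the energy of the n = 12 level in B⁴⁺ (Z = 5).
-2.36 eV

For hydrogen-like ions, the energy levels scale with Z²:
E_n = -13.6057 Z² / n² eV

For B⁴⁺ (Z = 5) at n = 12:
E_12 = -13.6057 × 5² / 12²
E_12 = -13.6057 × 25 / 144
E_12 = -340.1425 / 144
E_12 = -2.36 eV

The energy is 25 times more negative than hydrogen at the same n due to the stronger nuclear charge.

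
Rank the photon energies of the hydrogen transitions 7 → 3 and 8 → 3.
8 → 3

Calculate the energy for each transition:

Transition 7 → 3:
ΔE₁ = |E_3 - E_7| = |-13.6057/3² - (-13.6057/7²)|
ΔE₁ = |-1.51174444 - (-0.27766735)| = 1.23408 eV

Transition 8 → 3:
ΔE₂ = |E_3 - E_8| = |-13.6057/3² - (-13.6057/8²)|
ΔE₂ = |-1.51174444 - (-0.21258906)| = 1.29916 eV

Since 1.29916 eV > 1.23408 eV, the transition 8 → 3 emits the more energetic photon.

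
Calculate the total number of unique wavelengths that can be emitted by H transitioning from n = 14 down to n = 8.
21

The electron can occupy levels n = 8, 9, ..., 14 during de-excitation — that is m = 14 - 8 + 1 = 7 distinct levels.

The number of distinct spectral lines equals the number of ways to choose 2 of these m levels (each pair gives one possible emission transition):

Number of lines = m(m-1)/2 = 7×6/2 = 21

These correspond to all possible transitions between the 7 levels:
14 → 13, 14 → 12, 14 → 11, 14 → 10, 14 → 9, 14 → 8, 13 → 12, 13 → 11...

Each transition produces a photon with a unique energy (and thus wavelength). This count does not depend on Z.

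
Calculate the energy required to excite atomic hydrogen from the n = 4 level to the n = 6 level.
0.472 eV

The energy levels of a hydrogen-like atom are E_n = -13.6057 eV / n².

Energy at n = 4: E_4 = -13.6057 / 4² = -0.850356 eV
Energy at n = 6: E_6 = -13.6057 / 6² = -0.377936 eV

The excitation energy is the difference:
ΔE = E_6 - E_4
ΔE = -0.377936 - (-0.850356)
ΔE = 0.472 eV

Since this is positive, energy must be absorbed (photon absorption).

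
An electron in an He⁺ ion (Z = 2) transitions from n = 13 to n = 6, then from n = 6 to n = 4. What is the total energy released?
3.079397 eV

The energy levels of He⁺ are E_n = -13.6057 × 2² / n² eV.

First transition (13 → 6):
ΔE₁ = |E_6 - E_13|
ΔE₁ = |-1.511744444444 - (-0.322028402367)| = 1.189716042 eV

Second transition (6 → 4):
ΔE₂ = |E_4 - E_6|
ΔE₂ = |-3.401425000000 - (-1.511744444444)| = 1.889680556 eV

Total energy released:
E_total = ΔE₁ + ΔE₂ = 1.189716042 + 1.889680556 = 3.079397 eV

Note: This equals the direct transition 13 → 4: 3.079397 eV ✓
Energy is conserved regardless of the path taken.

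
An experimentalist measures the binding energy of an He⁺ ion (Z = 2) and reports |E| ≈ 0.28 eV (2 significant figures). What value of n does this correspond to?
n = 14

The exact energy levels follow E_n = -13.6057 Z² / n² eV with Z = 2.

The measured value (-0.28 eV) is reported to only 2 significant figures, so we must test candidate n values and see which one matches to that precision.

Candidate energies:
  n = 12:  E = -13.6057 × 2² / 12² = -0.37794 eV
  n = 13:  E = -13.6057 × 2² / 13² = -0.32203 eV
  n = 14:  E = -13.6057 × 2² / 14² = -0.27767 eV  ← matches
  n = 15:  E = -13.6057 × 2² / 15² = -0.24188 eV
  n = 16:  E = -13.6057 × 2² / 16² = -0.21259 eV

Checking against the measurement of -0.28 eV (2 sig figs), only n = 14 agrees:
E_14 = -0.27767 eV, which rounds to -0.28 eV ✓

Therefore n = 14.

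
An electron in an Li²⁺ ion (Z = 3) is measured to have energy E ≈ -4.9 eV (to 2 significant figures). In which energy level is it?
n = 5

The exact energy levels follow E_n = -13.6057 Z² / n² eV with Z = 3.

The measured value (-4.9 eV) is reported to only 2 significant figures, so we must test candidate n values and see which one matches to that precision.

Candidate energies:
  n = 3:  E = -13.6057 × 3² / 3² = -13.60570 eV
  n = 4:  E = -13.6057 × 3² / 4² = -7.65321 eV
  n = 5:  E = -13.6057 × 3² / 5² = -4.89805 eV  ← matches
  n = 6:  E = -13.6057 × 3² / 6² = -3.40143 eV
  n = 7:  E = -13.6057 × 3² / 7² = -2.49901 eV

Checking against the measurement of -4.9 eV (2 sig figs), only n = 5 agrees:
E_5 = -4.89805 eV, which rounds to -4.9 eV ✓

Therefore n = 5.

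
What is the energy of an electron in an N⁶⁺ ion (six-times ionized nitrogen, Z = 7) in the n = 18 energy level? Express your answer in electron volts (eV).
-2.05765 eV

The energy levels of a hydrogen-like atom are given by:
E_n = -13.6057 Z² / n² eV  (with Z = 7 for N⁶⁺)

For n = 18:
E_18 = -13.6057 × 7² / 18²
E_18 = -13.6057 × 49 / 324
E_18 = -2.05765 eV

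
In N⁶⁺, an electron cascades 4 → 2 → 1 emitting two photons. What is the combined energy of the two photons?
625.011844 eV

The energy levels of N⁶⁺ are E_n = -13.6057 × 7² / n² eV.

First transition (4 → 2):
ΔE₁ = |E_2 - E_4|
ΔE₁ = |-166.669825000000 - (-41.667456250000)| = 125.002368750 eV

Second transition (2 → 1):
ΔE₂ = |E_1 - E_2|
ΔE₂ = |-666.679300000000 - (-166.669825000000)| = 500.009475000 eV

Total energy released:
E_total = ΔE₁ + ΔE₂ = 125.002368750 + 500.009475000 = 625.011844 eV

Note: This equals the direct transition 4 → 1: 625.011844 eV ✓
Energy is conserved regardless of the path taken.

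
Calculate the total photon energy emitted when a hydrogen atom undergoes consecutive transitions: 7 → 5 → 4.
0.573 eV

The energy levels of hydrogen are E_n = -13.6057 / n² eV.

First transition (7 → 5):
ΔE₁ = |E_5 - E_7|
ΔE₁ = |-0.544228000 - (-0.277667347)| = 0.266561 eV

Second transition (5 → 4):
ΔE₂ = |E_4 - E_5|
ΔE₂ = |-0.850356250 - (-0.544228000)| = 0.306128 eV

Total energy released:
E_total = ΔE₁ + ΔE₂ = 0.266561 + 0.306128 = 0.573 eV

Note: This equals the direct transition 7 → 4: 0.573 eV ✓
Energy is conserved regardless of the path taken.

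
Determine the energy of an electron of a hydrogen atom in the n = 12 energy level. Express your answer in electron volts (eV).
-0.0945 eV

The energy levels of a hydrogen-like atom are given by:
E_n = -13.6057 eV / n²

For n = 12:
E_12 = -13.6057 eV / 12²
E_12 = -13.6057 eV / 144
E_12 = -0.0945 eV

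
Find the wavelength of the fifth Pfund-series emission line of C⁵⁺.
84.3764 nm

The lines of a series are numbered from the longest wavelength (smallest ΔE) outward; the fifth line is the transition from n = n_f + 5 to n_f.
The Pfund series has all transitions ending at n_f = 5.

For C⁵⁺ (Z = 6), the fifth line (ε-line) is the jump from n = 10 to n = 5:
E_10 = -13.6057 × 6² / 10² = -4.898052 eV
E_5 = -13.6057 × 6² / 5² = -19.592208 eV
ΔE = E_10 - E_5 = 14.694156 eV

λ = hc/E = 1239.84 eV·nm / 14.694156 eV
λ = 84.3764 nm

This is the ε-line of the Pfund series in C⁵⁺.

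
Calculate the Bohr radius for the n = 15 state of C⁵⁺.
1.9844 nm (or 19.8441 Å)

The Bohr radius formula is:
r_n = n² a₀ / Z

where a₀ = 0.0529177 nm is the Bohr radius.

For C⁵⁺ (Z = 6) at n = 15:
r_15 = 15² × 0.0529177 nm / 6
r_15 = 225 × 0.0529177 nm / 6
r_15 = 11.90648 nm / 6
r_15 = 1.9844 nm

The electron orbits at approximately 1.9844 nm from the nucleus.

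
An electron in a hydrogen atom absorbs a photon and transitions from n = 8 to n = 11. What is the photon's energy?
0.10 eV

The energy levels of a hydrogen-like atom are E_n = -13.6057 eV / n².

Energy at n = 8: E_8 = -13.6057 / 8² = -0.21259 eV
Energy at n = 11: E_11 = -13.6057 / 11² = -0.11244 eV

The excitation energy is the difference:
ΔE = E_11 - E_8
ΔE = -0.11244 - (-0.21259)
ΔE = 0.10 eV

Since this is positive, energy must be absorbed (photon absorption).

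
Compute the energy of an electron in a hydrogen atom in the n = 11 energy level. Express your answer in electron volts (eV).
-0.112 eV

The energy levels of a hydrogen-like atom are given by:
E_n = -13.6057 eV / n²

For n = 11:
E_11 = -13.6057 eV / 11²
E_11 = -13.6057 eV / 121
E_11 = -0.112 eV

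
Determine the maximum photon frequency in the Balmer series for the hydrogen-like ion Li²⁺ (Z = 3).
7.402e+15 Hz

The series limit corresponds to the transition from n = ∞ to n = 2.
This is the highest energy (shortest wavelength) transition in the Balmer series.

E_∞ = 0 eV
E_2 = -13.6057 × 3² / 2² = -30.61283 eV

Energy at series limit:
ΔE = E_∞ - E_2 = 0 - (-30.61283) = 30.61283 eV
E = 30.61283 eV × (1.602177 × 10⁻¹⁹ J/eV) = 4.90472e-18 J
f = E/h = 4.90472e-18 J / (6.62607 × 10⁻³⁴ J·s) = 7.402e+15 Hz

This energy equals the ionization energy from the n = 2 state of Li²⁺.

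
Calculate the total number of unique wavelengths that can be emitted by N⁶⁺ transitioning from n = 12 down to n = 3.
45

The electron can occupy levels n = 3, 4, ..., 12 during de-excitation — that is m = 12 - 3 + 1 = 10 distinct levels.

The number of distinct spectral lines equals the number of ways to choose 2 of these m levels (each pair gives one possible emission transition):

Number of lines = m(m-1)/2 = 10×9/2 = 45

These correspond to all possible transitions between the 10 levels:
12 → 11, 12 → 10, 12 → 9, 12 → 8, 12 → 7, 12 → 6, 12 → 5, 12 → 4...

Each transition produces a photon with a unique energy (and thus wavelength). This count does not depend on Z.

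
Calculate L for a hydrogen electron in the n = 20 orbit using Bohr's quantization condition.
2.10914e-33 J·s (or 20ℏ)

In the Bohr model, angular momentum is quantized:
L = nℏ

where ℏ = h/(2π) = 1.0545718e-34 J·s

For n = 20:
L = 20 × 1.0545718e-34 J·s
L = 2.10914e-33 J·s

This can also be written as L = 20ℏ.
The angular momentum is an integer multiple of the reduced Planck constant.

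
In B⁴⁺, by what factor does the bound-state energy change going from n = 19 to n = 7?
7.37

Using E_n = -13.6057 Z² / n² eV with Z = 5:

E_7 = -13.6057 × 5² / 7² = -340.1425 / 49 = -6.94168367 eV
E_19 = -13.6057 × 5² / 19² = -340.1425 / 361 = -0.94222299 eV

The ratio is:
E_7/E_19 = (-6.94168367) / (-0.94222299)
E_7/E_19 = (-340.1425/49) / (-340.1425/361)
E_7/E_19 = 361/49
E_7/E_19 = 7.37
(Note: the Z² factors cancel in the ratio.)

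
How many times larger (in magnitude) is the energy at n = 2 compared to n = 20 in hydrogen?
100.000000

Using E_n = -13.6057 Z² / n² eV with Z = 1:

E_2 = -13.6057 / 2² = -13.6057 / 4 = -3.401425000000 eV
E_20 = -13.6057 / 20² = -13.6057 / 400 = -0.034014250000 eV

The ratio is:
E_2/E_20 = (-3.401425000000) / (-0.034014250000)
E_2/E_20 = (-13.6057/4) / (-13.6057/400)
E_2/E_20 = 400/4
E_2/E_20 = 100.000000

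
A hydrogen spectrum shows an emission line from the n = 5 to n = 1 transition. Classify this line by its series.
Lyman series

The spectral series in hydrogen are named based on the final (lower) energy level:
- Lyman series: n_final = 1 (ultraviolet)
- Balmer series: n_final = 2 (visible/near-UV)
- Paschen series: n_final = 3 (infrared)
- Brackett series: n_final = 4 (infrared)
- Pfund series: n_final = 5 (far infrared)

Since this transition ends at n = 1, it belongs to the Lyman series.

For reference, this 5 → 1 line has photon energy
ΔE = 13.6057 eV × (1/1² - 1/5²) = 13.061472 eV,
corresponding to wavelength λ = hc/ΔE = 1239.84 eV·nm / 13.061472 eV = 94.9235 nm in the ultraviolet region.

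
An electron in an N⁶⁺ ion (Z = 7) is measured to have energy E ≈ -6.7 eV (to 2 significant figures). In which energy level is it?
n = 10

The exact energy levels follow E_n = -13.6057 Z² / n² eV with Z = 7.

The measured value (-6.7 eV) is reported to only 2 significant figures, so we must test candidate n values and see which one matches to that precision.

Candidate energies:
  n = 8:  E = -13.6057 × 7² / 8² = -10.416864 eV
  n = 9:  E = -13.6057 × 7² / 9² = -8.230609 eV
  n = 10:  E = -13.6057 × 7² / 10² = -6.666793 eV  ← matches
  n = 11:  E = -13.6057 × 7² / 11² = -5.509746 eV
  n = 12:  E = -13.6057 × 7² / 12² = -4.629717 eV

Checking against the measurement of -6.7 eV (2 sig figs), only n = 10 agrees:
E_10 = -6.666793 eV, which rounds to -6.7 eV ✓

Therefore n = 10.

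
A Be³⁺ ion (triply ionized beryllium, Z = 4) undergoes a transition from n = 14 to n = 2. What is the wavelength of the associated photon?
23.256 nm

First, find the transition energy using E_n = -13.6057 Z² / n² eV:
E_14 = -13.6057 × 4² / 14² = -1.11067 eV
E_2 = -13.6057 × 4² / 2² = -54.42280 eV

Photon energy: |ΔE| = |E_2 - E_14| = 53.31213 eV

Convert to wavelength using E = hc/λ with hc = 1239.84 eV·nm:
λ = hc/E = 1239.84 eV·nm / 53.31213 eV
λ = 23.256 nm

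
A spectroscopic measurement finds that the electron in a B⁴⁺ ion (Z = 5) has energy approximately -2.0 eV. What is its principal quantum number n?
n = 13

The exact energy levels follow E_n = -13.6057 Z² / n² eV with Z = 5.

The measured value (-2.0 eV) is reported to only 2 significant figures, so we must test candidate n values and see which one matches to that precision.

Candidate energies:
  n = 11:  E = -13.6057 × 5² / 11² = -2.81110 eV
  n = 12:  E = -13.6057 × 5² / 12² = -2.36210 eV
  n = 13:  E = -13.6057 × 5² / 13² = -2.01268 eV  ← matches
  n = 14:  E = -13.6057 × 5² / 14² = -1.73542 eV
  n = 15:  E = -13.6057 × 5² / 15² = -1.51174 eV

Checking against the measurement of -2.0 eV (2 sig figs), only n = 13 agrees:
E_13 = -2.01268 eV, which rounds to -2.0 eV ✓

Therefore n = 13.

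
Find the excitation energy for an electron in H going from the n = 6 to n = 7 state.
0.100269 eV

The energy levels of a hydrogen-like atom are E_n = -13.6057 eV / n².

Energy at n = 6: E_6 = -13.6057 / 6² = -0.377936111 eV
Energy at n = 7: E_7 = -13.6057 / 7² = -0.277667347 eV

The excitation energy is the difference:
ΔE = E_7 - E_6
ΔE = -0.277667347 - (-0.377936111)
ΔE = 0.100269 eV

Since this is positive, energy must be absorbed (photon absorption).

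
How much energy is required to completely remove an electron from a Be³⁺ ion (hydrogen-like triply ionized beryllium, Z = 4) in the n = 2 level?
54.42 eV

The ionization energy is the energy needed to remove the electron completely (n → ∞).

For a hydrogen-like ion with Z = 4, E_n = -13.6057 Z² / n² eV.

At n = 2: E_2 = -13.6057 × 4² / 2² = -54.42280 eV
At n = ∞: E_∞ = 0 eV

Ionization energy = E_∞ - E_2 = 0 - (-54.42280) = 54.42280 eV
Ionization energy ≈ 54.42 eV

This is also called the binding energy of the electron in state n = 2.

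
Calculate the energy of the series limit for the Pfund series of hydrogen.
0.544228 eV

The series limit corresponds to the transition from n = ∞ to n = 5.
This is the highest energy (shortest wavelength) transition in the Pfund series.

E_∞ = 0 eV
E_5 = -13.6057 / 5² = -0.544228 eV

Energy at series limit:
ΔE = E_∞ - E_5 = 0 - (-0.544228) = 0.544228 eV

This energy equals the ionization energy from the n = 5 state of hydrogen.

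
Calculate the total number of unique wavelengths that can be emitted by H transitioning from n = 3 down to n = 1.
3

The electron can occupy levels n = 1, 2, ..., 3 during de-excitation — that is m = 3 - 1 + 1 = 3 distinct levels.

The number of distinct spectral lines equals the number of ways to choose 2 of these m levels (each pair gives one possible emission transition):

Number of lines = m(m-1)/2 = 3×2/2 = 3

These correspond to all possible transitions between the 3 levels:
3 → 2, 3 → 1, 2 → 1

Each transition produces a photon with a unique energy (and thus wavelength). This count does not depend on Z.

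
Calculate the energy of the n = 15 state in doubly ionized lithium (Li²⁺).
-0.544228 eV

For hydrogen-like ions, the energy levels scale with Z²:
E_n = -13.6057 Z² / n² eV

For Li²⁺ (Z = 3) at n = 15:
E_15 = -13.6057 × 3² / 15²
E_15 = -13.6057 × 9 / 225
E_15 = -122.4513 / 225
E_15 = -0.544228 eV

The energy is 9 times more negative than hydrogen at the same n due to the stronger nuclear charge.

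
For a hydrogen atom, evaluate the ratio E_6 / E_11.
3.36111

Using E_n = -13.6057 Z² / n² eV with Z = 1:

E_6 = -13.6057 / 6² = -13.6057 / 36 = -0.37793611111 eV
E_11 = -13.6057 / 11² = -13.6057 / 121 = -0.11244380165 eV

The ratio is:
E_6/E_11 = (-0.37793611111) / (-0.11244380165)
E_6/E_11 = (-13.6057/36) / (-13.6057/121)
E_6/E_11 = 121/36
E_6/E_11 = 3.36111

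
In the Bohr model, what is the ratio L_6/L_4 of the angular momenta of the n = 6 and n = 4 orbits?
1.500

In the Bohr model, L_n = nℏ, so the ratio is purely the ratio of quantum numbers:

L_6/L_4 = 6ℏ / 4ℏ = 6/4 = 1.500

The angular momentum scales linearly with n.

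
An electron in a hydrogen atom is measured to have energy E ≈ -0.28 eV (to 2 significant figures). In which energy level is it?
n = 7

The exact energy levels follow E_n = -13.6057 eV / n².

The measured value (-0.28 eV) is reported to only 2 significant figures, so we must test candidate n values and see which one matches to that precision.

Candidate energies:
  n = 5:  E = -13.6057/5² = -0.544228 eV
  n = 6:  E = -13.6057/6² = -0.377936 eV
  n = 7:  E = -13.6057/7² = -0.277667 eV  ← matches
  n = 8:  E = -13.6057/8² = -0.212589 eV
  n = 9:  E = -13.6057/9² = -0.167972 eV

Checking against the measurement of -0.28 eV (2 sig figs), only n = 7 agrees:
E_7 = -0.277667 eV, which rounds to -0.28 eV ✓

Therefore n = 7.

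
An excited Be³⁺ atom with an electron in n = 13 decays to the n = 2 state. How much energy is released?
53.135 eV

The energy levels are E_n = -13.6057 Z² eV / n².

Energy at n = 13: E_13 = -13.6057 × 4² / 13² = -1.288114 eV
Energy at n = 2: E_2 = -13.6057 × 4² / 2² = -54.422800 eV

For emission (electron falling to lower state), the photon energy is:
E_photon = E_13 - E_2 = |-1.288114 - (-54.422800)|
E_photon = 53.135 eV

This energy is carried away by the emitted photon.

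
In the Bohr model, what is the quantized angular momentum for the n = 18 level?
1.8982e-33 J·s (or 18ℏ)

In the Bohr model, angular momentum is quantized:
L = nℏ

where ℏ = h/(2π) = 1.054572e-34 J·s

For n = 18:
L = 18 × 1.054572e-34 J·s
L = 1.8982e-33 J·s

This can also be written as L = 18ℏ.
The angular momentum is an integer multiple of the reduced Planck constant.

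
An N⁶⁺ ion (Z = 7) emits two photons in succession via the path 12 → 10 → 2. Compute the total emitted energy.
162.040 eV

The energy levels of N⁶⁺ are E_n = -13.6057 × 7² / n² eV.

First transition (12 → 10):
ΔE₁ = |E_10 - E_12|
ΔE₁ = |-6.666793000 - (-4.629717361)| = 2.037076 eV

Second transition (10 → 2):
ΔE₂ = |E_2 - E_10|
ΔE₂ = |-166.669825000 - (-6.666793000)| = 160.003032 eV

Total energy released:
E_total = ΔE₁ + ΔE₂ = 2.037076 + 160.003032 = 162.040 eV

Note: This equals the direct transition 12 → 2: 162.040 eV ✓
Energy is conserved regardless of the path taken.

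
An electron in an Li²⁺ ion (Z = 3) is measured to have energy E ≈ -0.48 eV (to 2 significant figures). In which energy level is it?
n = 16

The exact energy levels follow E_n = -13.6057 Z² / n² eV with Z = 3.

The measured value (-0.48 eV) is reported to only 2 significant figures, so we must test candidate n values and see which one matches to that precision.

Candidate energies:
  n = 14:  E = -13.6057 × 3² / 14² = -0.624752 eV
  n = 15:  E = -13.6057 × 3² / 15² = -0.544228 eV
  n = 16:  E = -13.6057 × 3² / 16² = -0.478325 eV  ← matches
  n = 17:  E = -13.6057 × 3² / 17² = -0.423707 eV
  n = 18:  E = -13.6057 × 3² / 18² = -0.377936 eV

Checking against the measurement of -0.48 eV (2 sig figs), only n = 16 agrees:
E_16 = -0.478325 eV, which rounds to -0.48 eV ✓

Therefore n = 16.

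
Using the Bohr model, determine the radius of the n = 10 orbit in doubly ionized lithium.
1.763924 nm (or 17.639240 Å)

The Bohr radius formula is:
r_n = n² a₀ / Z

where a₀ = 0.052917721 nm is the Bohr radius.

For Li²⁺ (Z = 3) at n = 10:
r_10 = 10² × 0.052917721 nm / 3
r_10 = 100 × 0.052917721 nm / 3
r_10 = 5.2917721 nm / 3
r_10 = 1.763924 nm

The electron orbits at approximately 1.763924 nm from the nucleus.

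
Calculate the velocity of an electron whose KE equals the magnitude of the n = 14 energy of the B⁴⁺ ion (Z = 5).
7.81e+05 m/s (or 0.260622% of c)

The binding energy at n = 14 for B⁴⁺ is:
E_14 = -13.6057 × 5²/14² = -1.73542092 eV
|E_14| = 1.73542092 eV

Convert to Joules:
KE = 1.73542092 eV × (1.602177 × 10⁻¹⁹ J/eV) = 2.7805e-19 J

Using KE = ½mv²:
v = √(2·KE/m_e)
v = √(2 × 2.7805e-19 J / 9.10938 × 10⁻³¹ kg)
v = 7.81e+05 m/s

This is approximately 0.260622% the speed of light.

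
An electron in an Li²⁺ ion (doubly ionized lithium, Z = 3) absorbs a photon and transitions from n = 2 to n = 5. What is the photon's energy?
25.71 eV

The energy levels of a hydrogen-like atom are E_n = -13.6057 Z² eV / n².

Energy at n = 2: E_2 = -13.6057 × 3² / 2² = -30.61283 eV
Energy at n = 5: E_5 = -13.6057 × 3² / 5² = -4.89805 eV

The excitation energy is the difference:
ΔE = E_5 - E_2
ΔE = -4.89805 - (-30.61283)
ΔE = 25.71 eV

Since this is positive, energy must be absorbed (photon absorption).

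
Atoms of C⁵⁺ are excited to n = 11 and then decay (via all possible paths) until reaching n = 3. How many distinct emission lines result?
36

The electron can occupy levels n = 3, 4, ..., 11 during de-excitation — that is m = 11 - 3 + 1 = 9 distinct levels.

The number of distinct spectral lines equals the number of ways to choose 2 of these m levels (each pair gives one possible emission transition):

Number of lines = m(m-1)/2 = 9×8/2 = 36

These correspond to all possible transitions between the 9 levels:
11 → 10, 11 → 9, 11 → 8, 11 → 7, 11 → 6, 11 → 5, 11 → 4, 11 → 3...

Each transition produces a photon with a unique energy (and thus wavelength). This count does not depend on Z.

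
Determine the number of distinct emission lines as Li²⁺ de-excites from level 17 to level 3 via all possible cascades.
105

The electron can occupy levels n = 3, 4, ..., 17 during de-excitation — that is m = 17 - 3 + 1 = 15 distinct levels.

The number of distinct spectral lines equals the number of ways to choose 2 of these m levels (each pair gives one possible emission transition):

Number of lines = m(m-1)/2 = 15×14/2 = 105

These correspond to all possible transitions between the 15 levels:
17 → 16, 17 → 15, 17 → 14, 17 → 13, 17 → 12, 17 → 11, 17 → 10, 17 → 9...

Each transition produces a photon with a unique energy (and thus wavelength). This count does not depend on Z.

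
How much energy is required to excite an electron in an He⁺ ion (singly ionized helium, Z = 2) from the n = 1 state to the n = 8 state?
53.572444 eV

The energy levels of a hydrogen-like atom are E_n = -13.6057 Z² eV / n².

Energy at n = 1: E_1 = -13.6057 × 2² / 1² = -54.422800000 eV
Energy at n = 8: E_8 = -13.6057 × 2² / 8² = -0.850356250 eV

The excitation energy is the difference:
ΔE = E_8 - E_1
ΔE = -0.850356250 - (-54.422800000)
ΔE = 53.572444 eV

Since this is positive, energy must be absorbed (photon absorption).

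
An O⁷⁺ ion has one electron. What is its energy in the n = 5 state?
-34.830592 eV

For hydrogen-like ions, the energy levels scale with Z²:
E_n = -13.6057 Z² / n² eV

For O⁷⁺ (Z = 8) at n = 5:
E_5 = -13.6057 × 8² / 5²
E_5 = -13.6057 × 64 / 25
E_5 = -870.7648 / 25
E_5 = -34.830592 eV

The energy is 64 times more negative than hydrogen at the same n due to the stronger nuclear charge.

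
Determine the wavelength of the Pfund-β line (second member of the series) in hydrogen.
4651.24911 nm

The lines of a series are numbered from the longest wavelength (smallest ΔE) outward; the second line is the transition from n = n_f + 2 to n_f.
The Pfund series has all transitions ending at n_f = 5.

For H, the second line (β-line) is the jump from n = 7 to n = 5:
E_7 = -13.6057 / 7² = -0.27766734694 eV
E_5 = -13.6057 / 5² = -0.54422800000 eV
ΔE = E_7 - E_5 = 0.26656065306 eV

λ = hc/E = 1239.84 eV·nm / 0.26656065306 eV
λ = 4651.24911 nm

This is the β-line of the Pfund series in H.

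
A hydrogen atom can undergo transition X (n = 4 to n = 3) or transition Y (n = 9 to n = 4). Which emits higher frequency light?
9 → 4

Calculate the energy for each transition:

Transition 4 → 3:
ΔE₁ = |E_3 - E_4| = |-13.6057/3² - (-13.6057/4²)|
ΔE₁ = |-1.51174444 - (-0.85035625)| = 0.66139 eV

Transition 9 → 4:
ΔE₂ = |E_4 - E_9| = |-13.6057/4² - (-13.6057/9²)|
ΔE₂ = |-0.85035625 - (-0.16797160)| = 0.68238 eV

Since 0.68238 eV > 0.66139 eV, the transition 9 → 4 emits the more energetic photon.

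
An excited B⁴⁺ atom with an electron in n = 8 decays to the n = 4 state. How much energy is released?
15.94418 eV

The energy levels are E_n = -13.6057 Z² eV / n².

Energy at n = 8: E_8 = -13.6057 × 5² / 8² = -5.31472656 eV
Energy at n = 4: E_4 = -13.6057 × 5² / 4² = -21.25890625 eV

For emission (electron falling to lower state), the photon energy is:
E_photon = E_8 - E_4 = |-5.31472656 - (-21.25890625)|
E_photon = 15.94418 eV

This energy is carried away by the emitted photon.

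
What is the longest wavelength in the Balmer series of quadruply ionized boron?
26.244 nm

The longest wavelength corresponds to the smallest energy transition in the series.
The Balmer series has all transitions ending at n_f = 2.

For B⁴⁺ (Z = 5), the first line (α-line) is the jump from n = 3 to n = 2:
E_3 = -13.6057 × 5² / 3² = -37.79361 eV
E_2 = -13.6057 × 5² / 2² = -85.03563 eV
ΔE = E_3 - E_2 = 47.24202 eV

λ = hc/E = 1239.84 eV·nm / 47.24202 eV
λ = 26.244 nm

This is the α-line of the Balmer series in B⁴⁺.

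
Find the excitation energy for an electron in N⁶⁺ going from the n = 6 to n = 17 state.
16.21 eV

The energy levels of a hydrogen-like atom are E_n = -13.6057 Z² eV / n².

Energy at n = 6: E_6 = -13.6057 × 7² / 6² = -18.51887 eV
Energy at n = 17: E_17 = -13.6057 × 7² / 17² = -2.30685 eV

The excitation energy is the difference:
ΔE = E_17 - E_6
ΔE = -2.30685 - (-18.51887)
ΔE = 16.21 eV

Since this is positive, energy must be absorbed (photon absorption).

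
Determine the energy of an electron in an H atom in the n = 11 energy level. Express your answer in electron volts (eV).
-0.11244 eV

The energy levels of a hydrogen-like atom are given by:
E_n = -13.6057 eV / n²

For n = 11:
E_11 = -13.6057 eV / 11²
E_11 = -13.6057 eV / 121
E_11 = -0.11244 eV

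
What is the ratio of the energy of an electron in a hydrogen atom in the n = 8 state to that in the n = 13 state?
2.640625

Using E_n = -13.6057 Z² / n² eV with Z = 1:

E_8 = -13.6057 / 8² = -13.6057 / 64 = -0.21258906250 eV
E_13 = -13.6057 / 13² = -13.6057 / 169 = -0.08050710059 eV

The ratio is:
E_8/E_13 = (-0.21258906250) / (-0.08050710059)
E_8/E_13 = (-13.6057/64) / (-13.6057/169)
E_8/E_13 = 169/64
E_8/E_13 = 2.640625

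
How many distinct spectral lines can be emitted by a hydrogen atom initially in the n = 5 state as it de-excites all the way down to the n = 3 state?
3

The electron can occupy levels n = 3, 4, ..., 5 during de-excitation — that is m = 5 - 3 + 1 = 3 distinct levels.

The number of distinct spectral lines equals the number of ways to choose 2 of these m levels (each pair gives one possible emission transition):

Number of lines = m(m-1)/2 = 3×2/2 = 3

These correspond to all possible transitions between the 3 levels:
5 → 4, 5 → 3, 4 → 3

Each transition produces a photon with a unique energy (and thus wavelength). This count does not depend on Z.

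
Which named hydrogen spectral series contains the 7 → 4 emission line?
Brackett series

The spectral series in hydrogen are named based on the final (lower) energy level:
- Lyman series: n_final = 1 (ultraviolet)
- Balmer series: n_final = 2 (visible/near-UV)
- Paschen series: n_final = 3 (infrared)
- Brackett series: n_final = 4 (infrared)
- Pfund series: n_final = 5 (far infrared)

Since this transition ends at n = 4, it belongs to the Brackett series.

For reference, this 7 → 4 line has photon energy
ΔE = 13.6057 eV × (1/4² - 1/7²) = 0.572688903 eV,
corresponding to wavelength λ = hc/ΔE = 1239.84 eV·nm / 0.572688903 eV = 2164.945 nm in the infrared region.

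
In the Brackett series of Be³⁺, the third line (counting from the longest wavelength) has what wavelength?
135.30906 nm

The lines of a series are numbered from the longest wavelength (smallest ΔE) outward; the third line is the transition from n = n_f + 3 to n_f.
The Brackett series has all transitions ending at n_f = 4.

For Be³⁺ (Z = 4), the third line (γ-line) is the jump from n = 7 to n = 4:
E_7 = -13.6057 × 4² / 7² = -4.442677551 eV
E_4 = -13.6057 × 4² / 4² = -13.605700000 eV
ΔE = E_7 - E_4 = 9.163022449 eV

λ = hc/E = 1239.84 eV·nm / 9.163022449 eV
λ = 135.30906 nm

This is the γ-line of the Brackett series in Be³⁺.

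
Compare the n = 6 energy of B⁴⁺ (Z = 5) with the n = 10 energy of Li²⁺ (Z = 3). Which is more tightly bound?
B⁴⁺ at n = 6 (E = -9.448403 eV)

Using E_n = -13.6057 Z² / n² eV:

B⁴⁺ (Z = 5) at n = 6:
E = -13.6057 × 5² / 6² = -13.6057 × 25 / 36 = -9.448402778 eV

Li²⁺ (Z = 3) at n = 10:
E = -13.6057 × 3² / 10² = -13.6057 × 9 / 100 = -1.224513000 eV

Since -9.448402778 eV < -1.224513000 eV,
B⁴⁺ at n = 6 is more tightly bound (requires more energy to ionize).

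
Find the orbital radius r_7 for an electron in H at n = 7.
2.5930 nm (or 25.9297 Å)

The Bohr radius formula is:
r_n = n² a₀ / Z

where a₀ = 0.0529177 nm is the Bohr radius.

For H (Z = 1) at n = 7:
r_7 = 7² × 0.0529177 nm / 1
r_7 = 49 × 0.0529177 nm / 1
r_7 = 2.59297 nm / 1
r_7 = 2.5930 nm

The electron orbits at approximately 2.5930 nm from the nucleus.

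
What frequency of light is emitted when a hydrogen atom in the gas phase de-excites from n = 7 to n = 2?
7.55321e+14 Hz

First, find the transition energy:
E_7 = -13.6057 / 7² = -0.27766735 eV
E_2 = -13.6057 / 2² = -3.40142500 eV
|ΔE| = |E_2 - E_7| = 3.12375765 eV

Convert to Joules: E = 3.12375765 eV × (1.602177 × 10⁻¹⁹ J/eV) = 5.0048127e-19 J

Using E = hf:
f = E/h = 5.0048127e-19 J / (6.62607 × 10⁻³⁴ J·s)
f = 7.55321e+14 Hz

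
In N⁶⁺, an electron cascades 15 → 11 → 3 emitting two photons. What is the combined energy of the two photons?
71.11246 eV

The energy levels of N⁶⁺ are E_n = -13.6057 × 7² / n² eV.

First transition (15 → 11):
ΔE₁ = |E_11 - E_15|
ΔE₁ = |-5.50974628099 - (-2.96301911111)| = 2.54672717 eV

Second transition (11 → 3):
ΔE₂ = |E_3 - E_11|
ΔE₂ = |-74.07547777778 - (-5.50974628099)| = 68.56573150 eV

Total energy released:
E_total = ΔE₁ + ΔE₂ = 2.54672717 + 68.56573150 = 71.11246 eV

Note: This equals the direct transition 15 → 3: 71.11246 eV ✓
Energy is conserved regardless of the path taken.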